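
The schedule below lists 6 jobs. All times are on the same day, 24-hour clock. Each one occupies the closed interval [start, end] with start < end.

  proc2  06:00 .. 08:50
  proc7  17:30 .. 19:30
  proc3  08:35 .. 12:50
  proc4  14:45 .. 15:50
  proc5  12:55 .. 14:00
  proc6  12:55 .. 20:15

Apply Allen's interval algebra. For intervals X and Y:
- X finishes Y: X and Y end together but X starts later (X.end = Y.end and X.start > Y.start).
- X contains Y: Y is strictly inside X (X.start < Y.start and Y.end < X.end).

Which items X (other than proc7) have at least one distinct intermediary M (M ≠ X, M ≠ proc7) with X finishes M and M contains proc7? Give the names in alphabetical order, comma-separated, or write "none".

Target proc7 = [17:30, 19:30].
Intermediaries M with M contains proc7: proc6.
Via proc6 — items with X finishes proc6: none.
Union: none.

none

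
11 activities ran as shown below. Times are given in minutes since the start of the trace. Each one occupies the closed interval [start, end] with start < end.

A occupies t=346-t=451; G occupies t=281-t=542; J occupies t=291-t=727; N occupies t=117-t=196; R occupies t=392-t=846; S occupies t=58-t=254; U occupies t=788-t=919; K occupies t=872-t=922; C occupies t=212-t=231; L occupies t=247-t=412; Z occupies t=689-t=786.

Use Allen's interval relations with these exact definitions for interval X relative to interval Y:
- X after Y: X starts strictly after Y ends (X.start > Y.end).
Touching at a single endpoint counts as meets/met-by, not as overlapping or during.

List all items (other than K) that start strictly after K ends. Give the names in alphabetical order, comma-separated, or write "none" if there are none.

none

Target K = [t=872, t=922].
A [t=346, t=451] → before → no.
C [t=212, t=231] → before → no.
G [t=281, t=542] → before → no.
J [t=291, t=727] → before → no.
L [t=247, t=412] → before → no.
N [t=117, t=196] → before → no.
R [t=392, t=846] → before → no.
S [t=58, t=254] → before → no.
U [t=788, t=919] → overlaps → no.
Z [t=689, t=786] → before → no.
Result: none.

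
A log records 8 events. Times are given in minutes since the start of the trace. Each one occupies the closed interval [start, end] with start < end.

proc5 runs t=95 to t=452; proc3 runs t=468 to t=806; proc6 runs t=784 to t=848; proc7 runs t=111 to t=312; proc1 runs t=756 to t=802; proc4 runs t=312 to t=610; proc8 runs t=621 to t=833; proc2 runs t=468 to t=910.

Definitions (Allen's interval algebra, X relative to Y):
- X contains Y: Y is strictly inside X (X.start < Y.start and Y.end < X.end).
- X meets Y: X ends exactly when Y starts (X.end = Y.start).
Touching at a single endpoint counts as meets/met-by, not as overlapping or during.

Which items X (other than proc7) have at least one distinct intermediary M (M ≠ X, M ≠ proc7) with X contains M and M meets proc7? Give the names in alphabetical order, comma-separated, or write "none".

none

Target proc7 = [t=111, t=312].
Intermediaries M with M meets proc7: none.
Union: none.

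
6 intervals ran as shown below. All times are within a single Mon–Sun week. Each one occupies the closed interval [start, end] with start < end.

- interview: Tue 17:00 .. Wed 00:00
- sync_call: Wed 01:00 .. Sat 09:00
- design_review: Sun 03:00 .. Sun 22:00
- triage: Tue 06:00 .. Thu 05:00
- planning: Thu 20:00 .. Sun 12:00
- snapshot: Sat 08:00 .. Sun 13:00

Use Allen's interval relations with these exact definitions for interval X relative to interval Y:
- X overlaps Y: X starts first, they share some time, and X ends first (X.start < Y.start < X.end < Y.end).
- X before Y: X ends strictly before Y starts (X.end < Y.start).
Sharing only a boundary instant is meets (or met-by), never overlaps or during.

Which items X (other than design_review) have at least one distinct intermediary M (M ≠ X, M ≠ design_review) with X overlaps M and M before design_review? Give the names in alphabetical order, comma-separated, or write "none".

Target design_review = [Sun 03:00, Sun 22:00].
Intermediaries M with M before design_review: interview, sync_call, triage.
Via interview — items with X overlaps interview: none.
Via sync_call — items with X overlaps sync_call: triage.
Via triage — items with X overlaps triage: none.
Union: triage.

triage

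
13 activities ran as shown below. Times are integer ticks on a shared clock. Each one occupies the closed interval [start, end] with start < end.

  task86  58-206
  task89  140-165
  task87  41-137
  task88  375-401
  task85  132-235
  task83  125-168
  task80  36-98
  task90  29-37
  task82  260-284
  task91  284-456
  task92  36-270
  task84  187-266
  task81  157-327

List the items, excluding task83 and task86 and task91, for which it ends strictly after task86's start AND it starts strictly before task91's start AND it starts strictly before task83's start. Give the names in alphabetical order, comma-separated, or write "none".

Conditions: its end is strictly after task86's start (X.end > 58) AND its start is strictly before task91's start (X.start < 284) AND its start is strictly before task83's start (X.start < 125).
task80: end 98 > 58? ✓; start 36 < 284? ✓; start 36 < 125? ✓ → yes.
task81: end 327 > 58? ✓; start 157 < 284? ✓; start 157 < 125? ✗ → no.
task82: end 284 > 58? ✓; start 260 < 284? ✓; start 260 < 125? ✗ → no.
task84: end 266 > 58? ✓; start 187 < 284? ✓; start 187 < 125? ✗ → no.
task85: end 235 > 58? ✓; start 132 < 284? ✓; start 132 < 125? ✗ → no.
task87: end 137 > 58? ✓; start 41 < 284? ✓; start 41 < 125? ✓ → yes.
task88: end 401 > 58? ✓; start 375 < 284? ✗; start 375 < 125? ✗ → no.
task89: end 165 > 58? ✓; start 140 < 284? ✓; start 140 < 125? ✗ → no.
task90: end 37 > 58? ✗; start 29 < 284? ✓; start 29 < 125? ✓ → no.
task92: end 270 > 58? ✓; start 36 < 284? ✓; start 36 < 125? ✓ → yes.
Result: task80, task87, task92.

task80, task87, task92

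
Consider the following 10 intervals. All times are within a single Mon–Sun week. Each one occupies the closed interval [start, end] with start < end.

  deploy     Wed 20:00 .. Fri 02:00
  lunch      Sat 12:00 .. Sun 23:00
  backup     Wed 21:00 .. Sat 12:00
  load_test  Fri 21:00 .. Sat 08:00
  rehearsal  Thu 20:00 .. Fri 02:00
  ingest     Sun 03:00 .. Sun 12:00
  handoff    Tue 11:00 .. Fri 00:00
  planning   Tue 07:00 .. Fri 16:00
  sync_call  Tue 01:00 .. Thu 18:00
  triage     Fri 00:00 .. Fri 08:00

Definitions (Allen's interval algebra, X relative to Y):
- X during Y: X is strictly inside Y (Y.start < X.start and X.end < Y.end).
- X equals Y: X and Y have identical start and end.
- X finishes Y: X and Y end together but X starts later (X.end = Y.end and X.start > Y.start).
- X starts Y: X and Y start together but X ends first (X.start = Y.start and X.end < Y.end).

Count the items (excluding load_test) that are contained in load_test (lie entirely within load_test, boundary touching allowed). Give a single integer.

0

Target load_test = [Fri 21:00, Sat 08:00].
backup [Wed 21:00, Sat 12:00] → contains → no.
deploy [Wed 20:00, Fri 02:00] → before → no.
handoff [Tue 11:00, Fri 00:00] → before → no.
ingest [Sun 03:00, Sun 12:00] → after → no.
lunch [Sat 12:00, Sun 23:00] → after → no.
planning [Tue 07:00, Fri 16:00] → before → no.
rehearsal [Thu 20:00, Fri 02:00] → before → no.
sync_call [Tue 01:00, Thu 18:00] → before → no.
triage [Fri 00:00, Fri 08:00] → before → no.
Total: 0.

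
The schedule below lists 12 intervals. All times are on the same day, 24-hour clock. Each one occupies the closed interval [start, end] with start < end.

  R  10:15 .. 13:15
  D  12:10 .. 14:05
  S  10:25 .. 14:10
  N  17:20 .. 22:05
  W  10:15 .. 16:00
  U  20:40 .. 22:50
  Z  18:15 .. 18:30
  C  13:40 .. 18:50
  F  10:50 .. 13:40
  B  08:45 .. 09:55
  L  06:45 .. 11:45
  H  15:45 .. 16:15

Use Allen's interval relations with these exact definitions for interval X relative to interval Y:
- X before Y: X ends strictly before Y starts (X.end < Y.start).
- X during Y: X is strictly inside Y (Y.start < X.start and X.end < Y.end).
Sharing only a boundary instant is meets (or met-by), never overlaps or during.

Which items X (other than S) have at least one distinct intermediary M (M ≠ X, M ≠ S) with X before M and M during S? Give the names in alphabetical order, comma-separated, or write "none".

B, L

Target S = [10:25, 14:10].
Intermediaries M with M during S: D, F.
Via D — items with X before D: B, L.
Via F — items with X before F: B.
Union: B, L.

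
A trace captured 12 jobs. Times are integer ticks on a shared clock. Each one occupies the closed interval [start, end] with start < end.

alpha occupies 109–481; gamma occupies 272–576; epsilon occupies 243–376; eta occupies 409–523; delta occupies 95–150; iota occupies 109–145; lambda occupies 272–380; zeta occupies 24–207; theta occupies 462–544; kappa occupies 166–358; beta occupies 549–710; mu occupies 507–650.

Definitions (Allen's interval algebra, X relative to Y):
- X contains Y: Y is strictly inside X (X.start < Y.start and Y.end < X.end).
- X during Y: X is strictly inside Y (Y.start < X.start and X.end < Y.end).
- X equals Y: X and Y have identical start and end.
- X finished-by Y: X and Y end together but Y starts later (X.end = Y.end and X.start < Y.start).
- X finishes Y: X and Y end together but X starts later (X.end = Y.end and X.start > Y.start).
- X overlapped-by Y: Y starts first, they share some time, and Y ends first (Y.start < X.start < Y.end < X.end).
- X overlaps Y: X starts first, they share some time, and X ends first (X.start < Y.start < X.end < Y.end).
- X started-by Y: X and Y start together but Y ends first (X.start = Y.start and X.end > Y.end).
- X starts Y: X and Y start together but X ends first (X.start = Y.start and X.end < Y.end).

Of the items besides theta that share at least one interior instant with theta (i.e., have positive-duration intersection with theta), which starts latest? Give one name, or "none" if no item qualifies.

Target theta = [462, 544].
alpha [109, 481] → overlaps → candidate.
beta [549, 710] → after → excluded.
delta [95, 150] → before → excluded.
epsilon [243, 376] → before → excluded.
eta [409, 523] → overlaps → candidate.
gamma [272, 576] → contains → candidate.
iota [109, 145] → before → excluded.
kappa [166, 358] → before → excluded.
lambda [272, 380] → before → excluded.
mu [507, 650] → overlapped-by → candidate.
zeta [24, 207] → before → excluded.
Among candidates, latest start is 507 → mu.

mu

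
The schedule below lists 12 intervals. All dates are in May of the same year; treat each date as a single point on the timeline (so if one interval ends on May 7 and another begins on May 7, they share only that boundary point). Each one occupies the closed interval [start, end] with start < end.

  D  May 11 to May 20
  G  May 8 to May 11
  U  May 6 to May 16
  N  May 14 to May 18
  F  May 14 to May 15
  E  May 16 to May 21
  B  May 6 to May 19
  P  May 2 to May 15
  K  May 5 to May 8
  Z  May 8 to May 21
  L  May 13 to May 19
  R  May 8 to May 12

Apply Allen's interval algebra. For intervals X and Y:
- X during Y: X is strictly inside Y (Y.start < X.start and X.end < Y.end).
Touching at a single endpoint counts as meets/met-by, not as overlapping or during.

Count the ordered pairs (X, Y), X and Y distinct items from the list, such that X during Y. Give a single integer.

Checking all 132 ordered pairs for relation 'during'; matching pairs in alphabetical order:
(D, Z): D during Z ✓
(F, B): F during B ✓
(F, D): F during D ✓
(F, L): F during L ✓
(F, U): F during U ✓
(F, Z): F during Z ✓
(G, B): G during B ✓
(G, P): G during P ✓
(G, U): G during U ✓
(K, P): K during P ✓
(L, D): L during D ✓
(L, Z): L during Z ✓
(N, B): N during B ✓
(N, D): N during D ✓
(N, L): N during L ✓
(N, Z): N during Z ✓
(R, B): R during B ✓
(R, P): R during P ✓
(R, U): R during U ✓
Count: 19.

19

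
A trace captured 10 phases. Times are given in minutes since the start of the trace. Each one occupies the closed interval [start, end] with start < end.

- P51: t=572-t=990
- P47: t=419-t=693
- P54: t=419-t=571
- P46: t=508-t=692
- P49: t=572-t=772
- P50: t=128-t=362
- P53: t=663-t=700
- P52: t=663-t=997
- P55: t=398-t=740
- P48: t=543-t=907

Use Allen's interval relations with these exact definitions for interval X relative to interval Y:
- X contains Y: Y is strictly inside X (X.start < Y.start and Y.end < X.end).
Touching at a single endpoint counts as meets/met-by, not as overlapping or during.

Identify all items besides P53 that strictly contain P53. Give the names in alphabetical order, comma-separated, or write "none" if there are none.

P48, P49, P51, P55

Target P53 = [t=663, t=700].
P46 [t=508, t=692] → overlaps → no.
P47 [t=419, t=693] → overlaps → no.
P48 [t=543, t=907] → contains → yes.
P49 [t=572, t=772] → contains → yes.
P50 [t=128, t=362] → before → no.
P51 [t=572, t=990] → contains → yes.
P52 [t=663, t=997] → started-by → no.
P54 [t=419, t=571] → before → no.
P55 [t=398, t=740] → contains → yes.
Result: P48, P49, P51, P55.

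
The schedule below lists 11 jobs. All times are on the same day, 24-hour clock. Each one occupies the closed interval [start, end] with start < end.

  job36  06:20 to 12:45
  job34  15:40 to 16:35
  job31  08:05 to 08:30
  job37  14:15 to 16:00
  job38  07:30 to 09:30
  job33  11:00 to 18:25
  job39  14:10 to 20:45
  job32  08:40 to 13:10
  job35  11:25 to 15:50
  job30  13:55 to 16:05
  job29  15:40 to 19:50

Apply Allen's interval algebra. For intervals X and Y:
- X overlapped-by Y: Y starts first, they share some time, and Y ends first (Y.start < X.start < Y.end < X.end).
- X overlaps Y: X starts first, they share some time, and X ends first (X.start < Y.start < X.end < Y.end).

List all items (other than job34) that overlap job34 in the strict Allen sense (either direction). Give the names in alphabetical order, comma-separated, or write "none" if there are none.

job30, job35, job37

Target job34 = [15:40, 16:35].
job29 [15:40, 19:50] → started-by → no.
job30 [13:55, 16:05] → overlaps → yes.
job31 [08:05, 08:30] → before → no.
job32 [08:40, 13:10] → before → no.
job33 [11:00, 18:25] → contains → no.
job35 [11:25, 15:50] → overlaps → yes.
job36 [06:20, 12:45] → before → no.
job37 [14:15, 16:00] → overlaps → yes.
job38 [07:30, 09:30] → before → no.
job39 [14:10, 20:45] → contains → no.
Result: job30, job35, job37.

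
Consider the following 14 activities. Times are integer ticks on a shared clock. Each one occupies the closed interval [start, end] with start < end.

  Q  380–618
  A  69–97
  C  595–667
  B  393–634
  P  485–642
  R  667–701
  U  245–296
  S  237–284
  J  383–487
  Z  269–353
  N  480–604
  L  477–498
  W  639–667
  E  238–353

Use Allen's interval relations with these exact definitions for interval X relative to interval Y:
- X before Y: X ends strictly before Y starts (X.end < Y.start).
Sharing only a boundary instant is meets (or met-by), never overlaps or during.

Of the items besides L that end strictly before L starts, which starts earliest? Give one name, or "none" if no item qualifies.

A

Target L = [477, 498].
A [69, 97] → before → candidate.
B [393, 634] → contains → excluded.
C [595, 667] → after → excluded.
E [238, 353] → before → candidate.
J [383, 487] → overlaps → excluded.
N [480, 604] → overlapped-by → excluded.
P [485, 642] → overlapped-by → excluded.
Q [380, 618] → contains → excluded.
R [667, 701] → after → excluded.
S [237, 284] → before → candidate.
U [245, 296] → before → candidate.
W [639, 667] → after → excluded.
Z [269, 353] → before → candidate.
Among candidates, earliest start is 69 → A.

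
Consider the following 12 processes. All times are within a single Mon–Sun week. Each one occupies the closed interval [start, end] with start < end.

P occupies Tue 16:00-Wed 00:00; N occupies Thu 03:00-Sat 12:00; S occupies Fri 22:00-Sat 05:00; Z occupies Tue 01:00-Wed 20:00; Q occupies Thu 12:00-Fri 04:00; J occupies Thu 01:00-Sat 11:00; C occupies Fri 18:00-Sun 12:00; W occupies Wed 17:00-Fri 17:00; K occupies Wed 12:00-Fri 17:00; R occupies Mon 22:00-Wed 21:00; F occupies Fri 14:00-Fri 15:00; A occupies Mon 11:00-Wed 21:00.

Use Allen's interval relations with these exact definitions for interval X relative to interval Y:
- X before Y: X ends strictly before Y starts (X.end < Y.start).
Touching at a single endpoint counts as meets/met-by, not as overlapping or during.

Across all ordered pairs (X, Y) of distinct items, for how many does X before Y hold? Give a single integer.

35

Checking all 132 ordered pairs for relation 'before'; matching pairs in alphabetical order:
(A, C): A before C ✓
(A, F): A before F ✓
(A, J): A before J ✓
(A, N): A before N ✓
(A, Q): A before Q ✓
(A, S): A before S ✓
(F, C): F before C ✓
(F, S): F before S ✓
(K, C): K before C ✓
(K, S): K before S ✓
(P, C): P before C ✓
(P, F): P before F ✓
(P, J): P before J ✓
(P, K): P before K ✓
(P, N): P before N ✓
(P, Q): P before Q ✓
(P, S): P before S ✓
(P, W): P before W ✓
(Q, C): Q before C ✓
(Q, F): Q before F ✓
(Q, S): Q before S ✓
(R, C): R before C ✓
(R, F): R before F ✓
(R, J): R before J ✓
... plus 11 further pairs not listed.
Count: 35.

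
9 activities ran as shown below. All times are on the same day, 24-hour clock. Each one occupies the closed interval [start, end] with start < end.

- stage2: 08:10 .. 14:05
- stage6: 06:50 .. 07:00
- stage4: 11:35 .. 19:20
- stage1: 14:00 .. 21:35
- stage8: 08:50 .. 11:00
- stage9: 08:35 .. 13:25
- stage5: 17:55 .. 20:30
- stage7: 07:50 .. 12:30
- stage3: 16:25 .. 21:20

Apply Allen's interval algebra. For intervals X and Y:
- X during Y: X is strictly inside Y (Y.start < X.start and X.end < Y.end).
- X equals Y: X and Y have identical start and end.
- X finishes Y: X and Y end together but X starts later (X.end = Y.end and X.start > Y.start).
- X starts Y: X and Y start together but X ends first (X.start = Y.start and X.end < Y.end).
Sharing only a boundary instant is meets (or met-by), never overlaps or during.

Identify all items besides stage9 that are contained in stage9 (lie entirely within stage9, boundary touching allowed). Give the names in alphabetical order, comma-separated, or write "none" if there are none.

Target stage9 = [08:35, 13:25].
stage1 [14:00, 21:35] → after → no.
stage2 [08:10, 14:05] → contains → no.
stage3 [16:25, 21:20] → after → no.
stage4 [11:35, 19:20] → overlapped-by → no.
stage5 [17:55, 20:30] → after → no.
stage6 [06:50, 07:00] → before → no.
stage7 [07:50, 12:30] → overlaps → no.
stage8 [08:50, 11:00] → during → yes.
Result: stage8.

stage8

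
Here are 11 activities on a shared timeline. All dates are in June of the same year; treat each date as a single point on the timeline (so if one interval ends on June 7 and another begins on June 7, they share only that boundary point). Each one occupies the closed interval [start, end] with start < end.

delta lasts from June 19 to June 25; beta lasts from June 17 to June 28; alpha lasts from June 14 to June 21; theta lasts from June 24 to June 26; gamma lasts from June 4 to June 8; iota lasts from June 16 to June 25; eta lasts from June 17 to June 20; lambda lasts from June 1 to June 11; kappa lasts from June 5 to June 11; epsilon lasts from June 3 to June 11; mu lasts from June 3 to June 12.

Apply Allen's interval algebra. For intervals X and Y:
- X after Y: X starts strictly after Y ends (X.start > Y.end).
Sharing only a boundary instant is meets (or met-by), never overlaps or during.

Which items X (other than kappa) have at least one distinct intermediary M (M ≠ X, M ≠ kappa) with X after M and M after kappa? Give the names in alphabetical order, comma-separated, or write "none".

theta

Target kappa = [June 5, June 11].
Intermediaries M with M after kappa: alpha, beta, delta, eta, iota, theta.
Via alpha — items with X after alpha: theta.
Via beta — items with X after beta: none.
Via delta — items with X after delta: none.
Via eta — items with X after eta: theta.
Via iota — items with X after iota: none.
Via theta — items with X after theta: none.
Union: theta.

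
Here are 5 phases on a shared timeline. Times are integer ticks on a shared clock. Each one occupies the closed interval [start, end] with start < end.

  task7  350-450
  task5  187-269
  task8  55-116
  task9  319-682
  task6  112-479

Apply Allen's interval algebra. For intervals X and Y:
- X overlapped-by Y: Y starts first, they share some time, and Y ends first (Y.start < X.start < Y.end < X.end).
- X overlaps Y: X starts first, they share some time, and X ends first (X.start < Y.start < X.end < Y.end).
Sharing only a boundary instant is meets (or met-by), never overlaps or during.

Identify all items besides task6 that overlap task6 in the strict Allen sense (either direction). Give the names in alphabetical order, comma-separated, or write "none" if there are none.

task8, task9

Target task6 = [112, 479].
task5 [187, 269] → during → no.
task7 [350, 450] → during → no.
task8 [55, 116] → overlaps → yes.
task9 [319, 682] → overlapped-by → yes.
Result: task8, task9.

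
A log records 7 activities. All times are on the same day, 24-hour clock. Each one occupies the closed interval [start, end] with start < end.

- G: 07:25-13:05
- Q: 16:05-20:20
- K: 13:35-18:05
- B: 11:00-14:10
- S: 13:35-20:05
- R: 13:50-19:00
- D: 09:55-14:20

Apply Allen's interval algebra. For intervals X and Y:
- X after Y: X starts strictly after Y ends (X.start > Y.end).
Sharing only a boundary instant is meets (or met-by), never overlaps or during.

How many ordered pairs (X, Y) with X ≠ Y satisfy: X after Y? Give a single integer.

6

Checking all 42 ordered pairs for relation 'after'; matching pairs in alphabetical order:
(K, G): K after G ✓
(Q, B): Q after B ✓
(Q, D): Q after D ✓
(Q, G): Q after G ✓
(R, G): R after G ✓
(S, G): S after G ✓
Count: 6.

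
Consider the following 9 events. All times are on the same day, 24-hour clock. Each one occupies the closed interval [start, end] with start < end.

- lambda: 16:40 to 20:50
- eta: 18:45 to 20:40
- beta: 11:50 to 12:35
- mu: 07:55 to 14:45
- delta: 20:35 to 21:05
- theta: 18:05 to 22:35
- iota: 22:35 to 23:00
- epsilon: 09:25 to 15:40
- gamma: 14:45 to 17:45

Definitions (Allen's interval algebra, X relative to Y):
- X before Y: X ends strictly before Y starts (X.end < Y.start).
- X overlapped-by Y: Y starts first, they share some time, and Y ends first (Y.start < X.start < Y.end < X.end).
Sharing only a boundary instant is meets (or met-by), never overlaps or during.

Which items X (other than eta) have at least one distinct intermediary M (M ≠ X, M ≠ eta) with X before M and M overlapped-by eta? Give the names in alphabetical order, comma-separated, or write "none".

Target eta = [18:45, 20:40].
Intermediaries M with M overlapped-by eta: delta.
Via delta — items with X before delta: beta, epsilon, gamma, mu.
Union: beta, epsilon, gamma, mu.

beta, epsilon, gamma, mu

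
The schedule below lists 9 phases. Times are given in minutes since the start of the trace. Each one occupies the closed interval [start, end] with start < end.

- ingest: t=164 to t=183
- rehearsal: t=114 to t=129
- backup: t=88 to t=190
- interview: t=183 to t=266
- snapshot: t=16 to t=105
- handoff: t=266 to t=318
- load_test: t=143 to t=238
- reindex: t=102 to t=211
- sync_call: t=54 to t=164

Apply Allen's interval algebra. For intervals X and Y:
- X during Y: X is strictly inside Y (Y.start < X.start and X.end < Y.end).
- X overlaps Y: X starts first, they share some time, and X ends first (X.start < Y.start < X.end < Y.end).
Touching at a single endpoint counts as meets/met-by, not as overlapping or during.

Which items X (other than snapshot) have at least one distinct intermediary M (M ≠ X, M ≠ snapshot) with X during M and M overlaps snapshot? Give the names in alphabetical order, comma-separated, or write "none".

Target snapshot = [t=16, t=105].
Intermediaries M with M overlaps snapshot: none.
Union: none.

none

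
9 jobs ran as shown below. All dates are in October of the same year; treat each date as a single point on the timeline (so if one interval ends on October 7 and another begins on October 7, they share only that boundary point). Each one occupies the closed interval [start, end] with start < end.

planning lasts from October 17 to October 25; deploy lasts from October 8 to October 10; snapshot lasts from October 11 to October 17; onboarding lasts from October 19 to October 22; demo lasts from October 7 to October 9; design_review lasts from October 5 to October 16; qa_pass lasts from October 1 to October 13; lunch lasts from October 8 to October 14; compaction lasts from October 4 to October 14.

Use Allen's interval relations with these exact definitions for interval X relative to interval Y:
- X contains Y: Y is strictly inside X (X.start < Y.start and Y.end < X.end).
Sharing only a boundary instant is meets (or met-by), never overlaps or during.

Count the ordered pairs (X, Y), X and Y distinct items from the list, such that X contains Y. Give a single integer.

Checking all 72 ordered pairs for relation 'contains'; matching pairs in alphabetical order:
(compaction, demo): compaction contains demo ✓
(compaction, deploy): compaction contains deploy ✓
(design_review, demo): design_review contains demo ✓
(design_review, deploy): design_review contains deploy ✓
(design_review, lunch): design_review contains lunch ✓
(planning, onboarding): planning contains onboarding ✓
(qa_pass, demo): qa_pass contains demo ✓
(qa_pass, deploy): qa_pass contains deploy ✓
Count: 8.

8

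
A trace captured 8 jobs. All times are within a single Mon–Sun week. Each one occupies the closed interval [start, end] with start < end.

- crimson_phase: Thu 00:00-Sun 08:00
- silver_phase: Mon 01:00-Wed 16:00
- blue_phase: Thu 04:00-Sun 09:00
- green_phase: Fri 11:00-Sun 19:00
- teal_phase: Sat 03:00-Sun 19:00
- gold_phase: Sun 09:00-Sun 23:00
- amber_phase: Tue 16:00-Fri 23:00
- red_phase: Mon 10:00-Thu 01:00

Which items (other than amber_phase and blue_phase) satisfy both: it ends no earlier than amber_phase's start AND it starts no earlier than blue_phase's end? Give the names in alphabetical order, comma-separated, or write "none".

gold_phase

Conditions: its end is no earlier than amber_phase's start (X.end >= Tue 16:00) AND its start is no earlier than blue_phase's end (X.start >= Sun 09:00).
crimson_phase: end Sun 08:00 >= Tue 16:00? ✓; start Thu 00:00 >= Sun 09:00? ✗ → no.
gold_phase: end Sun 23:00 >= Tue 16:00? ✓; start Sun 09:00 >= Sun 09:00? ✓ → yes.
green_phase: end Sun 19:00 >= Tue 16:00? ✓; start Fri 11:00 >= Sun 09:00? ✗ → no.
red_phase: end Thu 01:00 >= Tue 16:00? ✓; start Mon 10:00 >= Sun 09:00? ✗ → no.
silver_phase: end Wed 16:00 >= Tue 16:00? ✓; start Mon 01:00 >= Sun 09:00? ✗ → no.
teal_phase: end Sun 19:00 >= Tue 16:00? ✓; start Sat 03:00 >= Sun 09:00? ✗ → no.
Result: gold_phase.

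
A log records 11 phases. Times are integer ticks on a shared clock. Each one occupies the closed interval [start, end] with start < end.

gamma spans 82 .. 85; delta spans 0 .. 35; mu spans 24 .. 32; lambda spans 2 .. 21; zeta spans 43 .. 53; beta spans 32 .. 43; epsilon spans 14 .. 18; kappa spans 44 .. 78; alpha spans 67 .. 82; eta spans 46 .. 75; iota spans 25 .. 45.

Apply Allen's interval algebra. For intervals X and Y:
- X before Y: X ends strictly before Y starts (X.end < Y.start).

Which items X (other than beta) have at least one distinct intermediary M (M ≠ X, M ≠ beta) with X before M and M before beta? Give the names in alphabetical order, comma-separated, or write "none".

none

Target beta = [32, 43].
Intermediaries M with M before beta: epsilon, lambda.
Via epsilon — items with X before epsilon: none.
Via lambda — items with X before lambda: none.
Union: none.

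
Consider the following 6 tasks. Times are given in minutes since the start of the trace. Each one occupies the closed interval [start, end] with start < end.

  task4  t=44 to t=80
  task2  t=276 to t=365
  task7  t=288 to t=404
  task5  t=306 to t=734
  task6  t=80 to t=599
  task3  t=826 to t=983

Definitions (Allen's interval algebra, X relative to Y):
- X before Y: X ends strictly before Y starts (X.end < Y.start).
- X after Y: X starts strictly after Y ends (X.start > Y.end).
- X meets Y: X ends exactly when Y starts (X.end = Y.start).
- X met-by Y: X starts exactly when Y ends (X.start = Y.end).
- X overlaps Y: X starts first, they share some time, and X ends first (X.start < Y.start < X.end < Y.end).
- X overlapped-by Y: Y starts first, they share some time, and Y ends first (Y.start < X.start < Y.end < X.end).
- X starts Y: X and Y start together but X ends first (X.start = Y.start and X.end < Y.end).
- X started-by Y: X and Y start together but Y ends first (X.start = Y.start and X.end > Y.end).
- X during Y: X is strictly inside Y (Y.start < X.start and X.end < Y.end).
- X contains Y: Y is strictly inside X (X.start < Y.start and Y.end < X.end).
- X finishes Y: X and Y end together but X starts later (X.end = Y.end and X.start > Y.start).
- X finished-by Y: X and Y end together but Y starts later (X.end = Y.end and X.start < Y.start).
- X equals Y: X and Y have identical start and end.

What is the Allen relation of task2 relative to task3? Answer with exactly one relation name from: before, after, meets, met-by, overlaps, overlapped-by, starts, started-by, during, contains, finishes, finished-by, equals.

before

task2 = [t=276, t=365]; task3 = [t=826, t=983].
Compare endpoints: task2.start < task3.start, task2.start < task3.end, task2.end < task3.start, task2.end < task3.end.
That pattern is 'before'.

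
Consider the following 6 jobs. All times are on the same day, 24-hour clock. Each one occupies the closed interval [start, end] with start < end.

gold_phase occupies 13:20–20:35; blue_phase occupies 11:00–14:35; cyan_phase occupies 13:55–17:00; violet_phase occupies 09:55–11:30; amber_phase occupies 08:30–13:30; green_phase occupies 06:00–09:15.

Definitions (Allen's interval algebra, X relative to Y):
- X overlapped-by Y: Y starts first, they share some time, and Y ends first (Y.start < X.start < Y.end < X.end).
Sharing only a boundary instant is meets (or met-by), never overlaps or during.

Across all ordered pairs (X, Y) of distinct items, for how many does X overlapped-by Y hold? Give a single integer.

Checking all 30 ordered pairs for relation 'overlapped-by'; matching pairs in alphabetical order:
(amber_phase, green_phase): amber_phase overlapped-by green_phase ✓
(blue_phase, amber_phase): blue_phase overlapped-by amber_phase ✓
(blue_phase, violet_phase): blue_phase overlapped-by violet_phase ✓
(cyan_phase, blue_phase): cyan_phase overlapped-by blue_phase ✓
(gold_phase, amber_phase): gold_phase overlapped-by amber_phase ✓
(gold_phase, blue_phase): gold_phase overlapped-by blue_phase ✓
Count: 6.

6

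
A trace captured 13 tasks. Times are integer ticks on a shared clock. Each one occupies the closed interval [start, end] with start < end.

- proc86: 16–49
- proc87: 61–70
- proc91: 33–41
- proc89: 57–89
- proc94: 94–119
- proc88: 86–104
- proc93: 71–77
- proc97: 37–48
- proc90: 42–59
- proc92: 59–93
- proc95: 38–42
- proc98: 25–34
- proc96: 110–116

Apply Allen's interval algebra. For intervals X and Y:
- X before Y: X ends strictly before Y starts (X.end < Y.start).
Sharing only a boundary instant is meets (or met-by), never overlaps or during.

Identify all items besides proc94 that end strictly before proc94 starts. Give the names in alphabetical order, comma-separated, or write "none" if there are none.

proc86, proc87, proc89, proc90, proc91, proc92, proc93, proc95, proc97, proc98

Target proc94 = [94, 119].
proc86 [16, 49] → before → yes.
proc87 [61, 70] → before → yes.
proc88 [86, 104] → overlaps → no.
proc89 [57, 89] → before → yes.
proc90 [42, 59] → before → yes.
proc91 [33, 41] → before → yes.
proc92 [59, 93] → before → yes.
proc93 [71, 77] → before → yes.
proc95 [38, 42] → before → yes.
proc96 [110, 116] → during → no.
proc97 [37, 48] → before → yes.
proc98 [25, 34] → before → yes.
Result: proc86, proc87, proc89, proc90, proc91, proc92, proc93, proc95, proc97, proc98.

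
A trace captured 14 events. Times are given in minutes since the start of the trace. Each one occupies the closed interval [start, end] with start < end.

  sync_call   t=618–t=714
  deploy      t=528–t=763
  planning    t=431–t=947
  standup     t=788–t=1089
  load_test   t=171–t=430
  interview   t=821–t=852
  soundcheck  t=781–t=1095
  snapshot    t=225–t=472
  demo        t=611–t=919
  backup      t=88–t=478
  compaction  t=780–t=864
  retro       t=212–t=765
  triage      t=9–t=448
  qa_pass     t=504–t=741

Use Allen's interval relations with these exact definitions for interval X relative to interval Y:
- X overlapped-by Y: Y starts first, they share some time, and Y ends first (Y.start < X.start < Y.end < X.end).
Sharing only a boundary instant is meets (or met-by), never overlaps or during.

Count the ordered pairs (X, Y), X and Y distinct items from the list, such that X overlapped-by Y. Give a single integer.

20

Checking all 182 ordered pairs for relation 'overlapped-by'; matching pairs in alphabetical order:
(backup, triage): backup overlapped-by triage ✓
(demo, deploy): demo overlapped-by deploy ✓
(demo, qa_pass): demo overlapped-by qa_pass ✓
(demo, retro): demo overlapped-by retro ✓
(deploy, qa_pass): deploy overlapped-by qa_pass ✓
(planning, backup): planning overlapped-by backup ✓
(planning, retro): planning overlapped-by retro ✓
(planning, snapshot): planning overlapped-by snapshot ✓
(planning, triage): planning overlapped-by triage ✓
(retro, backup): retro overlapped-by backup ✓
(retro, load_test): retro overlapped-by load_test ✓
(retro, triage): retro overlapped-by triage ✓
(snapshot, load_test): snapshot overlapped-by load_test ✓
(snapshot, triage): snapshot overlapped-by triage ✓
(soundcheck, compaction): soundcheck overlapped-by compaction ✓
(soundcheck, demo): soundcheck overlapped-by demo ✓
(soundcheck, planning): soundcheck overlapped-by planning ✓
(standup, compaction): standup overlapped-by compaction ✓
(standup, demo): standup overlapped-by demo ✓
(standup, planning): standup overlapped-by planning ✓
Count: 20.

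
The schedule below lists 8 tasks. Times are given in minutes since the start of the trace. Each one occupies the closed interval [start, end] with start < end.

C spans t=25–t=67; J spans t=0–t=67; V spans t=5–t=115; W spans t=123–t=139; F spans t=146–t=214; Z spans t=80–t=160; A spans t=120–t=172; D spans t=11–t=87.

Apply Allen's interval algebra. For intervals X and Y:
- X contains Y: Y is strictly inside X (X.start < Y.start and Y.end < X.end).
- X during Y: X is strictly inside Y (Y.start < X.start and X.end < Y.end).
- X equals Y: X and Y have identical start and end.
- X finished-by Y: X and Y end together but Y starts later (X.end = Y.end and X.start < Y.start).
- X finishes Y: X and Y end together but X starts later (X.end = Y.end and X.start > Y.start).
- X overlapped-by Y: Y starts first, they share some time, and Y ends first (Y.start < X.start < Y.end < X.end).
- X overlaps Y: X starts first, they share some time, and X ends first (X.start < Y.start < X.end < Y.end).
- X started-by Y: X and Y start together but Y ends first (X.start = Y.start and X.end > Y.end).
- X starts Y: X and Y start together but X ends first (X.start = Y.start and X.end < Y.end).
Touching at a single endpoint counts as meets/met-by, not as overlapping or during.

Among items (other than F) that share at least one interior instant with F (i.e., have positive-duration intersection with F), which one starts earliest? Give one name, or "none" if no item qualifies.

Target F = [t=146, t=214].
A [t=120, t=172] → overlaps → candidate.
C [t=25, t=67] → before → excluded.
D [t=11, t=87] → before → excluded.
J [t=0, t=67] → before → excluded.
V [t=5, t=115] → before → excluded.
W [t=123, t=139] → before → excluded.
Z [t=80, t=160] → overlaps → candidate.
Among candidates, earliest start is t=80 → Z.

Z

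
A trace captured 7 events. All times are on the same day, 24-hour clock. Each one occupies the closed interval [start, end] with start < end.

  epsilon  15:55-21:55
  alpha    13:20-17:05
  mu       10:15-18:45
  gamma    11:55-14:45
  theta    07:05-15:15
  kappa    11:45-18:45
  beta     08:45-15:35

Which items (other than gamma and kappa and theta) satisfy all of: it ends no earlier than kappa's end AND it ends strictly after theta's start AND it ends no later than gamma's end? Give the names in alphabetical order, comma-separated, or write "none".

Conditions: its end is no earlier than kappa's end (X.end >= 18:45) AND its end is strictly after theta's start (X.end > 07:05) AND its end is no later than gamma's end (X.end <= 14:45).
alpha: end 17:05 >= 18:45? ✗; end 17:05 > 07:05? ✓; end 17:05 <= 14:45? ✗ → no.
beta: end 15:35 >= 18:45? ✗; end 15:35 > 07:05? ✓; end 15:35 <= 14:45? ✗ → no.
epsilon: end 21:55 >= 18:45? ✓; end 21:55 > 07:05? ✓; end 21:55 <= 14:45? ✗ → no.
mu: end 18:45 >= 18:45? ✓; end 18:45 > 07:05? ✓; end 18:45 <= 14:45? ✗ → no.
Result: none.

none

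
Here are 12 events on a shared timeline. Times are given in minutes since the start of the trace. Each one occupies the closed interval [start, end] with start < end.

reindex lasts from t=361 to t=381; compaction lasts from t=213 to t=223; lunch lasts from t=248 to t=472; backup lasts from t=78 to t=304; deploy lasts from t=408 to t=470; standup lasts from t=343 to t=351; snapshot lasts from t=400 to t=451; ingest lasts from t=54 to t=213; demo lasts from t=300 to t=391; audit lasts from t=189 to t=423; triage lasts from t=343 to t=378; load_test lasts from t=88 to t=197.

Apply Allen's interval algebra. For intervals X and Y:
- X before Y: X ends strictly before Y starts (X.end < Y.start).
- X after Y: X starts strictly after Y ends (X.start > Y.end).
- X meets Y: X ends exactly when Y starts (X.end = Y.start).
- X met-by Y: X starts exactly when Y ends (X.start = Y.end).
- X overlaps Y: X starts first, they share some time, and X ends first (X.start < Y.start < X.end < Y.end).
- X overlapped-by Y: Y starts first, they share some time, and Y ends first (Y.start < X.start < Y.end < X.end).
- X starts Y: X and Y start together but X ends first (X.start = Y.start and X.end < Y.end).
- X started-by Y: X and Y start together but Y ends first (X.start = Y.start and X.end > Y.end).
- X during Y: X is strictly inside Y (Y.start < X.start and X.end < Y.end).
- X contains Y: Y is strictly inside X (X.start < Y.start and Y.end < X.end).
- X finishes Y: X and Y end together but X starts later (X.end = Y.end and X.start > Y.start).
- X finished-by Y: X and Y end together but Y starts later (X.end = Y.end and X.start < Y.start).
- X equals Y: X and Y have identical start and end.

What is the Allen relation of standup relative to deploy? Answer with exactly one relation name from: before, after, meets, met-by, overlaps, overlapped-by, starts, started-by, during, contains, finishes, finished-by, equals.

before

standup = [t=343, t=351]; deploy = [t=408, t=470].
Compare endpoints: standup.start < deploy.start, standup.start < deploy.end, standup.end < deploy.start, standup.end < deploy.end.
That pattern is 'before'.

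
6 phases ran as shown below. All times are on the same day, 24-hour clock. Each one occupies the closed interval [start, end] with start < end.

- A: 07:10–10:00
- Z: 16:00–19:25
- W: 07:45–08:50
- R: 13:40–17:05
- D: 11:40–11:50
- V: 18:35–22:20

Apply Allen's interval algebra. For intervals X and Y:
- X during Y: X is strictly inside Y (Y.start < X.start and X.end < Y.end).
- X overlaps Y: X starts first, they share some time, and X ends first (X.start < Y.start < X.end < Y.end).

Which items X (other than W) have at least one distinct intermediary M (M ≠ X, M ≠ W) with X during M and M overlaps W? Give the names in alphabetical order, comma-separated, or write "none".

none

Target W = [07:45, 08:50].
Intermediaries M with M overlaps W: none.
Union: none.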